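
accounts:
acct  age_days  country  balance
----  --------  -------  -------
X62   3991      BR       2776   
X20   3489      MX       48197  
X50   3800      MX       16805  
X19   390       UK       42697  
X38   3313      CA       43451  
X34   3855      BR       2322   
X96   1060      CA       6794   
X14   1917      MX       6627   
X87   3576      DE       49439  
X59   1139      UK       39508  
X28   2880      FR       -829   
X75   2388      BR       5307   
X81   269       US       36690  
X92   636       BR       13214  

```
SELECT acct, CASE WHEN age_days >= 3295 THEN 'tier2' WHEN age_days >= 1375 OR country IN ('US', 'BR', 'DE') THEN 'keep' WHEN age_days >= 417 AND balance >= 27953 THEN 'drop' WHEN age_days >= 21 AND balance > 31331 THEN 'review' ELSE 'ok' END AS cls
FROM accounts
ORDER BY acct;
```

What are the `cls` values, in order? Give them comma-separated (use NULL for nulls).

keep, review, tier2, keep, tier2, tier2, tier2, drop, tier2, keep, keep, tier2, keep, ok

acct=X14: age_days >= 1375 OR country IN ('US', 'BR', 'DE') → keep
acct=X19: age_days >= 21 AND balance > 31331 → review
acct=X20: age_days >= 3295 → tier2
acct=X28: age_days >= 1375 OR country IN ('US', 'BR', 'DE') → keep
acct=X34: age_days >= 3295 → tier2
acct=X38: age_days >= 3295 → tier2
acct=X50: age_days >= 3295 → tier2
acct=X59: age_days >= 417 AND balance >= 27953 → drop
acct=X62: age_days >= 3295 → tier2
acct=X75: age_days >= 1375 OR country IN ('US', 'BR', 'DE') → keep
acct=X81: age_days >= 1375 OR country IN ('US', 'BR', 'DE') → keep
acct=X87: age_days >= 3295 → tier2
acct=X92: age_days >= 1375 OR country IN ('US', 'BR', 'DE') → keep
acct=X96: ELSE → ok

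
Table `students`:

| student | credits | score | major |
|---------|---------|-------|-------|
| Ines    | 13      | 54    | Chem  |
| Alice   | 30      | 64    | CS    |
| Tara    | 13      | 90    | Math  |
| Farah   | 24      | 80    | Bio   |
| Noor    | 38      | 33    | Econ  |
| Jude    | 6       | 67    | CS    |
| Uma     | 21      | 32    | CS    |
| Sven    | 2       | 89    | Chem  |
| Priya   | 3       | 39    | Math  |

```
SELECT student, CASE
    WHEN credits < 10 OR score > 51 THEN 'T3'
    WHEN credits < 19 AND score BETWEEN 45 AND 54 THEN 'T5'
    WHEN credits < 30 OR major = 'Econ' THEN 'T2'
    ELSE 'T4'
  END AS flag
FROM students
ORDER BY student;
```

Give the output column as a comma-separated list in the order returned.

student=Alice: credits < 10 OR score > 51 → T3
student=Farah: credits < 10 OR score > 51 → T3
student=Ines: credits < 10 OR score > 51 → T3
student=Jude: credits < 10 OR score > 51 → T3
student=Noor: credits < 30 OR major = 'Econ' → T2
student=Priya: credits < 10 OR score > 51 → T3
student=Sven: credits < 10 OR score > 51 → T3
student=Tara: credits < 10 OR score > 51 → T3
student=Uma: credits < 30 OR major = 'Econ' → T2

T3, T3, T3, T3, T2, T3, T3, T3, T2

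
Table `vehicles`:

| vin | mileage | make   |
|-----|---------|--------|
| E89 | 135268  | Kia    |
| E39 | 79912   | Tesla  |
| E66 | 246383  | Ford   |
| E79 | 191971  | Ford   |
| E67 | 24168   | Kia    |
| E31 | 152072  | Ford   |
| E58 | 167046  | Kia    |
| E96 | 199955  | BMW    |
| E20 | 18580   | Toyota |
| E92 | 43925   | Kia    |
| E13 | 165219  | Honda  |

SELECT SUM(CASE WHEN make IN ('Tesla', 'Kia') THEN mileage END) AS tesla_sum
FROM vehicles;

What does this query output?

450319

vin=E89: ✓ → 135268
vin=E39: ✓ → 79912
vin=E66: ✗
vin=E79: ✗
vin=E67: ✓ → 24168
vin=E31: ✗
vin=E58: ✓ → 167046
vin=E96: ✗
vin=E20: ✗
vin=E92: ✓ → 43925
vin=E13: ✗
tesla_sum = 135268 + 79912 + 24168 + 167046 + 43925 = 450319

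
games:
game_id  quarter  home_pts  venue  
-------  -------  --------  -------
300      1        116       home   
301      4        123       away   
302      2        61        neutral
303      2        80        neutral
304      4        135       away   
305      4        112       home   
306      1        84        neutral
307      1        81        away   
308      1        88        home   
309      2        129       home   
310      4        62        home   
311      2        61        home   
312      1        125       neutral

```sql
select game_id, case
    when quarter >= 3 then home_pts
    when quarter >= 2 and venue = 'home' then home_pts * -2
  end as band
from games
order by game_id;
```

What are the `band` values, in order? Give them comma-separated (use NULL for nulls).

game_id=300: (no match → NULL) → NULL
game_id=301: quarter >= 3 → 123
game_id=302: (no match → NULL) → NULL
game_id=303: (no match → NULL) → NULL
game_id=304: quarter >= 3 → 135
game_id=305: quarter >= 3 → 112
game_id=306: (no match → NULL) → NULL
game_id=307: (no match → NULL) → NULL
game_id=308: (no match → NULL) → NULL
game_id=309: quarter >= 2 and venue = 'home' → -258
game_id=310: quarter >= 3 → 62
game_id=311: quarter >= 2 and venue = 'home' → -122
game_id=312: (no match → NULL) → NULL

NULL, 123, NULL, NULL, 135, 112, NULL, NULL, NULL, -258, 62, -122, NULL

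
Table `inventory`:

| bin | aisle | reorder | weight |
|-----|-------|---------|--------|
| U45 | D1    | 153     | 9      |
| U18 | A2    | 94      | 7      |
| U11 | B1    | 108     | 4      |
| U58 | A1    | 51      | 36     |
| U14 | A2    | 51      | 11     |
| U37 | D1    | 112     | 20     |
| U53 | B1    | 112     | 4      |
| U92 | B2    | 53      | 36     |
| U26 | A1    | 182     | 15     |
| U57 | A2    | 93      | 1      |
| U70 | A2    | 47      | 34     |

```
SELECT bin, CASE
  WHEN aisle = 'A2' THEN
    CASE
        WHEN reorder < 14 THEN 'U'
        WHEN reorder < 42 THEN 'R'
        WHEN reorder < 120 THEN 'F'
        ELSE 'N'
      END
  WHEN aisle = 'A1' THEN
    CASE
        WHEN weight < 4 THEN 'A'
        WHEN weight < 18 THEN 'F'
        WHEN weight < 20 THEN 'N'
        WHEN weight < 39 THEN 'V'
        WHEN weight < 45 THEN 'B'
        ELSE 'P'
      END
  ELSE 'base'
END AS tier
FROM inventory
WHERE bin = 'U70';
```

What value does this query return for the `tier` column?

F

bin = U70: aisle=A2, reorder=47, weight=34.
aisle='A2' → inner[reorder < 120] → F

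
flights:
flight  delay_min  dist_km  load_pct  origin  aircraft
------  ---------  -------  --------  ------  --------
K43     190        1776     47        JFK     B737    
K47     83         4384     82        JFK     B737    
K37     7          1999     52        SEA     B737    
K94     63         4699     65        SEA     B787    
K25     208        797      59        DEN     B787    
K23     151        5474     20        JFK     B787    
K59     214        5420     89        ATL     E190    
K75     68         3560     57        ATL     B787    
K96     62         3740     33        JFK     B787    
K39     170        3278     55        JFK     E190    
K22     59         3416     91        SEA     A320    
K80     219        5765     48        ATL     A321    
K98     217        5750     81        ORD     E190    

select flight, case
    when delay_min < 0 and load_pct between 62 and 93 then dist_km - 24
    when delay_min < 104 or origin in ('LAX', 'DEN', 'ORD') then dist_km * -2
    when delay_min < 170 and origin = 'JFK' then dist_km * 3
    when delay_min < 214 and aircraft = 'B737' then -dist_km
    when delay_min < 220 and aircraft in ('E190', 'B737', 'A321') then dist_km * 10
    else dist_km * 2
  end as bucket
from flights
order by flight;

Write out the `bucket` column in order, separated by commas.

-6832, 16422, -1594, -3998, 32780, -1776, -8768, 54200, -7120, 57650, -9398, -7480, -11500

flight=K22: delay_min < 104 or origin in ('LAX', 'DEN', 'ORD') → -6832
flight=K23: delay_min < 170 and origin = 'JFK' → 16422
flight=K25: delay_min < 104 or origin in ('LAX', 'DEN', 'ORD') → -1594
flight=K37: delay_min < 104 or origin in ('LAX', 'DEN', 'ORD') → -3998
flight=K39: delay_min < 220 and aircraft in ('E190', 'B737', 'A321') → 32780
flight=K43: delay_min < 214 and aircraft = 'B737' → -1776
flight=K47: delay_min < 104 or origin in ('LAX', 'DEN', 'ORD') → -8768
flight=K59: delay_min < 220 and aircraft in ('E190', 'B737', 'A321') → 54200
flight=K75: delay_min < 104 or origin in ('LAX', 'DEN', 'ORD') → -7120
flight=K80: delay_min < 220 and aircraft in ('E190', 'B737', 'A321') → 57650
flight=K94: delay_min < 104 or origin in ('LAX', 'DEN', 'ORD') → -9398
flight=K96: delay_min < 104 or origin in ('LAX', 'DEN', 'ORD') → -7480
flight=K98: delay_min < 104 or origin in ('LAX', 'DEN', 'ORD') → -11500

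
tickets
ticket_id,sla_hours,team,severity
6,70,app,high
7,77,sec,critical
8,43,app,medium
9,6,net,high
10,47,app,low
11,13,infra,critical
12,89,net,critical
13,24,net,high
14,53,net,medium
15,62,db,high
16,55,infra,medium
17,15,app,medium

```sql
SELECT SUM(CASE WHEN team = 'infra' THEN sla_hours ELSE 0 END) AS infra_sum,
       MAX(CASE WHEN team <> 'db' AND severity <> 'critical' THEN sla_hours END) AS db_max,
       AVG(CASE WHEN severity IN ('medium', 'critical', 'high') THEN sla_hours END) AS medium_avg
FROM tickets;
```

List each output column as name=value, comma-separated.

[infra_sum: team = 'infra']
ticket_id=6: ✗
ticket_id=7: ✗
ticket_id=8: ✗
ticket_id=9: ✗
ticket_id=10: ✗
ticket_id=11: ✓ → 13
ticket_id=12: ✗
ticket_id=13: ✗
ticket_id=14: ✗
ticket_id=15: ✗
ticket_id=16: ✓ → 55
ticket_id=17: ✗
infra_sum = 13 + 55 = 68
—
[db_max: team <> 'db' AND severity <> 'critical']
ticket_id=6: ✓ → 70
ticket_id=7: ✗
ticket_id=8: ✓ → 43
ticket_id=9: ✓ → 6
ticket_id=10: ✓ → 47
ticket_id=11: ✗
ticket_id=12: ✗
ticket_id=13: ✓ → 24
ticket_id=14: ✓ → 53
ticket_id=15: ✗
ticket_id=16: ✓ → 55
ticket_id=17: ✓ → 15
db_max = MAX(70, 43, 6, 47, 24, 53, 55, 15) = 70
—
[medium_avg: severity IN ('medium', 'critical', 'high')]
ticket_id=6: ✓ → 70
ticket_id=7: ✓ → 77
ticket_id=8: ✓ → 43
ticket_id=9: ✓ → 6
ticket_id=10: ✗
ticket_id=11: ✓ → 13
ticket_id=12: ✓ → 89
ticket_id=13: ✓ → 24
ticket_id=14: ✓ → 53
ticket_id=15: ✓ → 62
ticket_id=16: ✓ → 55
ticket_id=17: ✓ → 15
medium_avg = (70 + 77 + 43 + 6 + 13 + 89 + 24 + 53 + 62 + 55 + 15) / 11 = 46.0909090909

infra_sum=68, db_max=70, medium_avg=46.0909090909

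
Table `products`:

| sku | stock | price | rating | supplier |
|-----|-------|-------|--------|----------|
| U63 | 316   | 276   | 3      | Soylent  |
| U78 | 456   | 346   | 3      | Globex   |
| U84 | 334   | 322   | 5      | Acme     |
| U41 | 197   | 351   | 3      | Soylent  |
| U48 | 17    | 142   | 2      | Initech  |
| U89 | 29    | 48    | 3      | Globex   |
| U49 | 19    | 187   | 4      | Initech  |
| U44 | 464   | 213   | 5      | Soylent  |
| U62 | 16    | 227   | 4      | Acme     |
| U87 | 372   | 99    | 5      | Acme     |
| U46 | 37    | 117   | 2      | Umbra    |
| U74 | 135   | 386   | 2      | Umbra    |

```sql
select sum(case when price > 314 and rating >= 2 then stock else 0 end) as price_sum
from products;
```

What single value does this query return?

sku=U63: ✗
sku=U78: ✓ → 456
sku=U84: ✓ → 334
sku=U41: ✓ → 197
sku=U48: ✗
sku=U89: ✗
sku=U49: ✗
sku=U44: ✗
sku=U62: ✗
sku=U87: ✗
sku=U46: ✗
sku=U74: ✓ → 135
price_sum = 456 + 334 + 197 + 135 = 1122

1122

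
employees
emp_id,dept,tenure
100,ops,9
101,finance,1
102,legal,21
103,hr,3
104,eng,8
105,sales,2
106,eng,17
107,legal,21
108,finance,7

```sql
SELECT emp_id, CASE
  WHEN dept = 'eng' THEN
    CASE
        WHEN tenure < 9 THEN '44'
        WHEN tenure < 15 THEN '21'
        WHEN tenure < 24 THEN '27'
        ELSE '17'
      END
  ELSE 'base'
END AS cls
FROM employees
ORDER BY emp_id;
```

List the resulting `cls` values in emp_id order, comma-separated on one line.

base, base, base, base, 44, base, 27, base, base

emp_id=100: dept='ops' → outer ELSE → base
emp_id=101: dept='finance' → outer ELSE → base
emp_id=102: dept='legal' → outer ELSE → base
emp_id=103: dept='hr' → outer ELSE → base
emp_id=104: dept='eng' → inner[tenure < 9] → 44
emp_id=105: dept='sales' → outer ELSE → base
emp_id=106: dept='eng' → inner[tenure < 24] → 27
emp_id=107: dept='legal' → outer ELSE → base
emp_id=108: dept='finance' → outer ELSE → base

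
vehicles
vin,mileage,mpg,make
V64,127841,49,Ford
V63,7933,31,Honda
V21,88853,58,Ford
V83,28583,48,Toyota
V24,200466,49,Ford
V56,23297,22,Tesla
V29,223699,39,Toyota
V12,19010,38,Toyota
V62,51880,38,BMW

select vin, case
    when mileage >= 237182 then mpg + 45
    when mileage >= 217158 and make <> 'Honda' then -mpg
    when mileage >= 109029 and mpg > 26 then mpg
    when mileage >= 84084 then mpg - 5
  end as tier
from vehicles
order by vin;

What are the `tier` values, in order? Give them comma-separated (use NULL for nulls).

NULL, 53, 49, -39, NULL, NULL, NULL, 49, NULL

vin=V12: (no match → NULL) → NULL
vin=V21: mileage >= 84084 → 53
vin=V24: mileage >= 109029 and mpg > 26 → 49
vin=V29: mileage >= 217158 and make <> 'Honda' → -39
vin=V56: (no match → NULL) → NULL
vin=V62: (no match → NULL) → NULL
vin=V63: (no match → NULL) → NULL
vin=V64: mileage >= 109029 and mpg > 26 → 49
vin=V83: (no match → NULL) → NULL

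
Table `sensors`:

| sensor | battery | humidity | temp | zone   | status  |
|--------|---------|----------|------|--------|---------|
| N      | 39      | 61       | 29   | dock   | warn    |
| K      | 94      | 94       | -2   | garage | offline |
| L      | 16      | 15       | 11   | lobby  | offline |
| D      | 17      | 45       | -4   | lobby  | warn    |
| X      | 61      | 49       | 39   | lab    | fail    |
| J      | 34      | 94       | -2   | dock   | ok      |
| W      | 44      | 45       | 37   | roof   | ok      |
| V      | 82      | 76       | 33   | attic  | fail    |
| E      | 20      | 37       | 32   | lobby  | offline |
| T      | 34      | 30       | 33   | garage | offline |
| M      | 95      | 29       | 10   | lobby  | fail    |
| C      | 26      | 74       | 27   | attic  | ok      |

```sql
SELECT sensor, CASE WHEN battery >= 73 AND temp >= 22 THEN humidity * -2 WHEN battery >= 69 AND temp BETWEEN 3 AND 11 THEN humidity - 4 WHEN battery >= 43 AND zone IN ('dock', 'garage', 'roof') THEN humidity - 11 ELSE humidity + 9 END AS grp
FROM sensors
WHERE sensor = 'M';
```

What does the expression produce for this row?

sensor = M: battery=95, humidity=29, temp=10, zone=lobby, status=fail.
battery >= 73 AND temp >= 22 → false
battery >= 69 AND temp BETWEEN 3 AND 11 → true → 25

25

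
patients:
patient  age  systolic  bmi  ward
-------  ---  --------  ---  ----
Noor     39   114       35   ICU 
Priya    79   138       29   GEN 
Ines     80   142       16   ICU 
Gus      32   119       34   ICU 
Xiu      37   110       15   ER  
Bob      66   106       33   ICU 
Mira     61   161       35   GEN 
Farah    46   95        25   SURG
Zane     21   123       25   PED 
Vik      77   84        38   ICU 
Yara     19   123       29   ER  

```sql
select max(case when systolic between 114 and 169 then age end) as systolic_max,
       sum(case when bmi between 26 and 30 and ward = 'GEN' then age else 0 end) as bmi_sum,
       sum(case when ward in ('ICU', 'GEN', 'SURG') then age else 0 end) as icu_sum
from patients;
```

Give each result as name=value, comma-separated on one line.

[systolic_max: systolic between 114 and 169]
patient=Noor: ✓ → 39
patient=Priya: ✓ → 79
patient=Ines: ✓ → 80
patient=Gus: ✓ → 32
patient=Xiu: ✗
patient=Bob: ✗
patient=Mira: ✓ → 61
patient=Farah: ✗
patient=Zane: ✓ → 21
patient=Vik: ✗
patient=Yara: ✓ → 19
systolic_max = MAX(39, 79, 80, 32, 61, 21, 19) = 80
—
[bmi_sum: bmi between 26 and 30 and ward = 'GEN']
patient=Noor: ✗
patient=Priya: ✓ → 79
patient=Ines: ✗
patient=Gus: ✗
patient=Xiu: ✗
patient=Bob: ✗
patient=Mira: ✗
patient=Farah: ✗
patient=Zane: ✗
patient=Vik: ✗
patient=Yara: ✗
bmi_sum = 79
—
[icu_sum: ward in ('ICU', 'GEN', 'SURG')]
patient=Noor: ✓ → 39
patient=Priya: ✓ → 79
patient=Ines: ✓ → 80
patient=Gus: ✓ → 32
patient=Xiu: ✗
patient=Bob: ✓ → 66
patient=Mira: ✓ → 61
patient=Farah: ✓ → 46
patient=Zane: ✗
patient=Vik: ✓ → 77
patient=Yara: ✗
icu_sum = 39 + 79 + 80 + 32 + 66 + 61 + 46 + 77 = 480

systolic_max=80, bmi_sum=79, icu_sum=480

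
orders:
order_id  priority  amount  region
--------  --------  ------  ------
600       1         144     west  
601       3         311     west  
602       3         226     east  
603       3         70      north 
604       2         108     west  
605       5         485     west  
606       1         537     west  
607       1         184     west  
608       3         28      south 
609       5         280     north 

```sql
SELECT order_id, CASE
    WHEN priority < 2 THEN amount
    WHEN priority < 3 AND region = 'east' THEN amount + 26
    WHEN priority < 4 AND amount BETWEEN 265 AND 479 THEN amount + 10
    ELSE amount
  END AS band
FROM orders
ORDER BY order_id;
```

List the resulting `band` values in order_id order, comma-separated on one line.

144, 321, 226, 70, 108, 485, 537, 184, 28, 280

order_id=600: priority < 2 → 144
order_id=601: priority < 4 AND amount BETWEEN 265 AND 479 → 321
order_id=602: ELSE → 226
order_id=603: ELSE → 70
order_id=604: ELSE → 108
order_id=605: ELSE → 485
order_id=606: priority < 2 → 537
order_id=607: priority < 2 → 184
order_id=608: ELSE → 28
order_id=609: ELSE → 280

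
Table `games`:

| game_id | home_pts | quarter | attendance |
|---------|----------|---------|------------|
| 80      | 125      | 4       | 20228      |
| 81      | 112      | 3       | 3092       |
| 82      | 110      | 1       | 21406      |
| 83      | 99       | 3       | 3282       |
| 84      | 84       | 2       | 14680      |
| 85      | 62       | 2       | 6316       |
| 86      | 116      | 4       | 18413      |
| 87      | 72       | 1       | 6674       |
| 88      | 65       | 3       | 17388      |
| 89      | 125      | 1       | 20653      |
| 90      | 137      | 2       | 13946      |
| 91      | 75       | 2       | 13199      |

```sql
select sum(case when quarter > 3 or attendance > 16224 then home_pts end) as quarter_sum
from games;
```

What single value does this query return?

541

game_id=80: ✓ → 125
game_id=81: ✗
game_id=82: ✓ → 110
game_id=83: ✗
game_id=84: ✗
game_id=85: ✗
game_id=86: ✓ → 116
game_id=87: ✗
game_id=88: ✓ → 65
game_id=89: ✓ → 125
game_id=90: ✗
game_id=91: ✗
quarter_sum = 125 + 110 + 116 + 65 + 125 = 541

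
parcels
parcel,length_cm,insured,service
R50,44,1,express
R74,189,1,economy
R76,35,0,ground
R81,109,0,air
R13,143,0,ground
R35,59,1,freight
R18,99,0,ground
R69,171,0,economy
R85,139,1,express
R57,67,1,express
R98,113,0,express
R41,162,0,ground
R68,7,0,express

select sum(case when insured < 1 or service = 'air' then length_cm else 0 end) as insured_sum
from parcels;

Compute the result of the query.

parcel=R50: ✗
parcel=R74: ✗
parcel=R76: ✓ → 35
parcel=R81: ✓ → 109
parcel=R13: ✓ → 143
parcel=R35: ✗
parcel=R18: ✓ → 99
parcel=R69: ✓ → 171
parcel=R85: ✗
parcel=R57: ✗
parcel=R98: ✓ → 113
parcel=R41: ✓ → 162
parcel=R68: ✓ → 7
insured_sum = 35 + 109 + 143 + 99 + 171 + 113 + 162 + 7 = 839

839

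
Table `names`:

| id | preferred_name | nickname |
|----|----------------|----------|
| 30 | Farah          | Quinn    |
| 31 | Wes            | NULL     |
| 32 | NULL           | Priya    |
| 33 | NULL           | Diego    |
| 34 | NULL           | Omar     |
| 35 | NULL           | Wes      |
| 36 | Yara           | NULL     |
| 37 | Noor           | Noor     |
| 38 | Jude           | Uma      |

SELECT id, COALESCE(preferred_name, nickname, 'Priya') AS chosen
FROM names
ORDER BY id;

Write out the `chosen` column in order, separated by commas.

Farah, Wes, Priya, Diego, Omar, Wes, Yara, Noor, Jude

id=30: preferred_name=Farah → Farah
id=31: preferred_name=Wes → Wes
id=32: preferred_name=NULL, nickname=Priya → Priya
id=33: preferred_name=NULL, nickname=Diego → Diego
id=34: preferred_name=NULL, nickname=Omar → Omar
id=35: preferred_name=NULL, nickname=Wes → Wes
id=36: preferred_name=Yara → Yara
id=37: preferred_name=Noor → Noor
id=38: preferred_name=Jude → Jude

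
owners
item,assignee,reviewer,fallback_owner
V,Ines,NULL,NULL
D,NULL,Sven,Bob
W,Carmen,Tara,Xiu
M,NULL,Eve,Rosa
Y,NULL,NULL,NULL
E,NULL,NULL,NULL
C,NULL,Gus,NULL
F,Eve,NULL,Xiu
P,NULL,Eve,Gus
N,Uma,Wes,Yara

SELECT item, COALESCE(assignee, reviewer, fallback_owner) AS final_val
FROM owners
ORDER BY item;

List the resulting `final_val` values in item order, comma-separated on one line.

item=C: assignee=NULL, reviewer=Gus → Gus
item=D: assignee=NULL, reviewer=Sven → Sven
item=E: assignee=NULL, reviewer=NULL, fallback_owner=NULL (all NULL) → NULL
item=F: assignee=Eve → Eve
item=M: assignee=NULL, reviewer=Eve → Eve
item=N: assignee=Uma → Uma
item=P: assignee=NULL, reviewer=Eve → Eve
item=V: assignee=Ines → Ines
item=W: assignee=Carmen → Carmen
item=Y: assignee=NULL, reviewer=NULL, fallback_owner=NULL (all NULL) → NULL

Gus, Sven, NULL, Eve, Eve, Uma, Eve, Ines, Carmen, NULL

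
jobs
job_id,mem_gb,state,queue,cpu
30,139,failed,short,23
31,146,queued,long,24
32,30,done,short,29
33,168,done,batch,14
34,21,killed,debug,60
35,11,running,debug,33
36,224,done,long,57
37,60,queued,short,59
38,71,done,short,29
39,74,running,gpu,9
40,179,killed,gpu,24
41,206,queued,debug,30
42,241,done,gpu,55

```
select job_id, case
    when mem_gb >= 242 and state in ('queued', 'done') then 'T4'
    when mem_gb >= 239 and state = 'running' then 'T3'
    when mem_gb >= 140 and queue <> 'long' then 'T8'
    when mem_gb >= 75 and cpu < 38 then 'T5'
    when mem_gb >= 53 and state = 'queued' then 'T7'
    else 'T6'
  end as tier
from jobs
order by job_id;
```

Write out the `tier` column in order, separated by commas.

T5, T5, T6, T8, T6, T6, T6, T7, T6, T6, T8, T8, T8

job_id=30: mem_gb >= 75 and cpu < 38 → T5
job_id=31: mem_gb >= 75 and cpu < 38 → T5
job_id=32: ELSE → T6
job_id=33: mem_gb >= 140 and queue <> 'long' → T8
job_id=34: ELSE → T6
job_id=35: ELSE → T6
job_id=36: ELSE → T6
job_id=37: mem_gb >= 53 and state = 'queued' → T7
job_id=38: ELSE → T6
job_id=39: ELSE → T6
job_id=40: mem_gb >= 140 and queue <> 'long' → T8
job_id=41: mem_gb >= 140 and queue <> 'long' → T8
job_id=42: mem_gb >= 140 and queue <> 'long' → T8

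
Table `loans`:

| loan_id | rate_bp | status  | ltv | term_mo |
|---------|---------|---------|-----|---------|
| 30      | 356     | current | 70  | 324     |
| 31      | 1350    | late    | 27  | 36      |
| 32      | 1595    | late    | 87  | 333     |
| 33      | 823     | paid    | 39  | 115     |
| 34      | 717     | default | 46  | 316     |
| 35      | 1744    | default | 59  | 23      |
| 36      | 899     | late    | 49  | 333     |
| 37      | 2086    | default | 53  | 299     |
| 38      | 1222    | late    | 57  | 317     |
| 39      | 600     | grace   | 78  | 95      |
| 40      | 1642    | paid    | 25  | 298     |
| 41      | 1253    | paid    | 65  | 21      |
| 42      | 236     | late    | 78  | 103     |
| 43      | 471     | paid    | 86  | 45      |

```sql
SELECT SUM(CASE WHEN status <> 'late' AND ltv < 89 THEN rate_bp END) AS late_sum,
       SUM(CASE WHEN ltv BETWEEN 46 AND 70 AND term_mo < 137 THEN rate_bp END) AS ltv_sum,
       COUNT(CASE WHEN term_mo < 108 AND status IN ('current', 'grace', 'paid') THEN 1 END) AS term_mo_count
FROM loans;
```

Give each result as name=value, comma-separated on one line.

[late_sum: status <> 'late' AND ltv < 89]
loan_id=30: ✓ → 356
loan_id=31: ✗
loan_id=32: ✗
loan_id=33: ✓ → 823
loan_id=34: ✓ → 717
loan_id=35: ✓ → 1744
loan_id=36: ✗
loan_id=37: ✓ → 2086
loan_id=38: ✗
loan_id=39: ✓ → 600
loan_id=40: ✓ → 1642
loan_id=41: ✓ → 1253
loan_id=42: ✗
loan_id=43: ✓ → 471
late_sum = 356 + 823 + 717 + 1744 + 2086 + 600 + 1642 + 1253 + 471 = 9692
—
[ltv_sum: ltv BETWEEN 46 AND 70 AND term_mo < 137]
loan_id=30: ✗
loan_id=31: ✗
loan_id=32: ✗
loan_id=33: ✗
loan_id=34: ✗
loan_id=35: ✓ → 1744
loan_id=36: ✗
loan_id=37: ✗
loan_id=38: ✗
loan_id=39: ✗
loan_id=40: ✗
loan_id=41: ✓ → 1253
loan_id=42: ✗
loan_id=43: ✗
ltv_sum = 1744 + 1253 = 2997
—
[term_mo_count: term_mo < 108 AND status IN ('current', 'grace', 'paid')]
loan_id=30: ✗
loan_id=31: ✗
loan_id=32: ✗
loan_id=33: ✗
loan_id=34: ✗
loan_id=35: ✗
loan_id=36: ✗
loan_id=37: ✗
loan_id=38: ✗
loan_id=39: ✓ → 1
loan_id=40: ✗
loan_id=41: ✓ → 1
loan_id=42: ✗
loan_id=43: ✓ → 1
term_mo_count = COUNT(1, 1, 1) = 3

late_sum=9692, ltv_sum=2997, term_mo_count=3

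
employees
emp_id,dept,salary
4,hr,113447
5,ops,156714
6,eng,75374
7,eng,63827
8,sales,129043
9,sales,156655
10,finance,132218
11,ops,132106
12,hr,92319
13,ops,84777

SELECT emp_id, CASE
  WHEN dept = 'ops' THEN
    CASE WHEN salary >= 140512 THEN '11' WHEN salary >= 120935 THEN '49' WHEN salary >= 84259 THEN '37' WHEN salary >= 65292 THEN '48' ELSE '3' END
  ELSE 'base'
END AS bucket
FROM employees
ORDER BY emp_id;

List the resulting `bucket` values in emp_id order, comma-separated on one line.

emp_id=4: dept='hr' → outer ELSE → base
emp_id=5: dept='ops' → inner[salary >= 140512] → 11
emp_id=6: dept='eng' → outer ELSE → base
emp_id=7: dept='eng' → outer ELSE → base
emp_id=8: dept='sales' → outer ELSE → base
emp_id=9: dept='sales' → outer ELSE → base
emp_id=10: dept='finance' → outer ELSE → base
emp_id=11: dept='ops' → inner[salary >= 120935] → 49
emp_id=12: dept='hr' → outer ELSE → base
emp_id=13: dept='ops' → inner[salary >= 84259] → 37

base, 11, base, base, base, base, base, 49, base, 37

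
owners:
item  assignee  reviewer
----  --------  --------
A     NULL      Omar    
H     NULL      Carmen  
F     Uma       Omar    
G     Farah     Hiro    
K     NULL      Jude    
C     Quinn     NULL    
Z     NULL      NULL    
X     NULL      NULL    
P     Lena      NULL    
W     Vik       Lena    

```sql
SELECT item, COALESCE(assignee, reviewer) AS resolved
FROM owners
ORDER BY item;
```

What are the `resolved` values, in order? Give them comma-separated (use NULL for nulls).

item=A: assignee=NULL, reviewer=Omar → Omar
item=C: assignee=Quinn → Quinn
item=F: assignee=Uma → Uma
item=G: assignee=Farah → Farah
item=H: assignee=NULL, reviewer=Carmen → Carmen
item=K: assignee=NULL, reviewer=Jude → Jude
item=P: assignee=Lena → Lena
item=W: assignee=Vik → Vik
item=X: assignee=NULL, reviewer=NULL (all NULL) → NULL
item=Z: assignee=NULL, reviewer=NULL (all NULL) → NULL

Omar, Quinn, Uma, Farah, Carmen, Jude, Lena, Vik, NULL, NULL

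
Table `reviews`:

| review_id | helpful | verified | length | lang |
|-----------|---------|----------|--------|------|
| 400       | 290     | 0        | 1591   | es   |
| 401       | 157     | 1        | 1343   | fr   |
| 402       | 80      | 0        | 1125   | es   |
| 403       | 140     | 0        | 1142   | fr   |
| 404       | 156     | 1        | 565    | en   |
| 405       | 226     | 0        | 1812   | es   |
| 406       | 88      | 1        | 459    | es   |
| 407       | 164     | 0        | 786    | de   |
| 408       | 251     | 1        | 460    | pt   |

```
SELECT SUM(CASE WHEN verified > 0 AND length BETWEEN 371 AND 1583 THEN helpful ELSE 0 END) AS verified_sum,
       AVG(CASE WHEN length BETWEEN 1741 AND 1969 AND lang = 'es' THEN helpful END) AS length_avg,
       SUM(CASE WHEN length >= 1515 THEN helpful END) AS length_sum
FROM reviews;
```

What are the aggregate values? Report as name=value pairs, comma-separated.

verified_sum=652, length_avg=226, length_sum=516

[verified_sum: verified > 0 AND length BETWEEN 371 AND 1583]
review_id=400: ✗
review_id=401: ✓ → 157
review_id=402: ✗
review_id=403: ✗
review_id=404: ✓ → 156
review_id=405: ✗
review_id=406: ✓ → 88
review_id=407: ✗
review_id=408: ✓ → 251
verified_sum = 157 + 156 + 88 + 251 = 652
—
[length_avg: length BETWEEN 1741 AND 1969 AND lang = 'es']
review_id=400: ✗
review_id=401: ✗
review_id=402: ✗
review_id=403: ✗
review_id=404: ✗
review_id=405: ✓ → 226
review_id=406: ✗
review_id=407: ✗
review_id=408: ✗
length_avg = 226
—
[length_sum: length >= 1515]
review_id=400: ✓ → 290
review_id=401: ✗
review_id=402: ✗
review_id=403: ✗
review_id=404: ✗
review_id=405: ✓ → 226
review_id=406: ✗
review_id=407: ✗
review_id=408: ✗
length_sum = 290 + 226 = 516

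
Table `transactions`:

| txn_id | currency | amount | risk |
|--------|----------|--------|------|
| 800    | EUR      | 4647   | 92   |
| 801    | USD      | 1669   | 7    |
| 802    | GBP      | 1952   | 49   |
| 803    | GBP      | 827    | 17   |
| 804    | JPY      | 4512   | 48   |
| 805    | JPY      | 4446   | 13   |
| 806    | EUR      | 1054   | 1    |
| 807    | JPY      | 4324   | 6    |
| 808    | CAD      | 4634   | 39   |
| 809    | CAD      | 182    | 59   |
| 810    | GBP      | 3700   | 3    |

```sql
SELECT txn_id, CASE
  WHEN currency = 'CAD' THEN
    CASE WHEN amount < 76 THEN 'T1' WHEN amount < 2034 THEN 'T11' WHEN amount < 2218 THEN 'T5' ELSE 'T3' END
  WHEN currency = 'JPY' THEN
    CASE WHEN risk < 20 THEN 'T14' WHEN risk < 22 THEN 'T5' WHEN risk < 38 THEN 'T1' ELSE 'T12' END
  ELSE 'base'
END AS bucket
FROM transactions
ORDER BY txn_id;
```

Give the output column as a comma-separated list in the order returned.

base, base, base, base, T12, T14, base, T14, T3, T11, base

txn_id=800: currency='EUR' → outer ELSE → base
txn_id=801: currency='USD' → outer ELSE → base
txn_id=802: currency='GBP' → outer ELSE → base
txn_id=803: currency='GBP' → outer ELSE → base
txn_id=804: currency='JPY' → inner[ELSE] → T12
txn_id=805: currency='JPY' → inner[risk < 20] → T14
txn_id=806: currency='EUR' → outer ELSE → base
txn_id=807: currency='JPY' → inner[risk < 20] → T14
txn_id=808: currency='CAD' → inner[ELSE] → T3
txn_id=809: currency='CAD' → inner[amount < 2034] → T11
txn_id=810: currency='GBP' → outer ELSE → base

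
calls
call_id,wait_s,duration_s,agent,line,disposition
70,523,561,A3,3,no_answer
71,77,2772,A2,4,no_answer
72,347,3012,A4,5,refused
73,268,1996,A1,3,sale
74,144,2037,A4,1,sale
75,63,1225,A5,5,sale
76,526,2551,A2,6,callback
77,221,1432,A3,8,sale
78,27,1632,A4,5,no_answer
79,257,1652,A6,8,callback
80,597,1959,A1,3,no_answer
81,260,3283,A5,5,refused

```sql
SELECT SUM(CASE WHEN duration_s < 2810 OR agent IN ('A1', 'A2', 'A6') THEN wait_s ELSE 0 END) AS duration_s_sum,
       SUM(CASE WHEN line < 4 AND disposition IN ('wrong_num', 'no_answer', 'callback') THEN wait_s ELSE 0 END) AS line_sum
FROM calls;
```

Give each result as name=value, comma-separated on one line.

duration_s_sum=2703, line_sum=1120

[duration_s_sum: duration_s < 2810 OR agent IN ('A1', 'A2', 'A6')]
call_id=70: ✓ → 523
call_id=71: ✓ → 77
call_id=72: ✗
call_id=73: ✓ → 268
call_id=74: ✓ → 144
call_id=75: ✓ → 63
call_id=76: ✓ → 526
call_id=77: ✓ → 221
call_id=78: ✓ → 27
call_id=79: ✓ → 257
call_id=80: ✓ → 597
call_id=81: ✗
duration_s_sum = 523 + 77 + 268 + 144 + 63 + 526 + 221 + 27 + 257 + 597 = 2703
—
[line_sum: line < 4 AND disposition IN ('wrong_num', 'no_answer', 'callback')]
call_id=70: ✓ → 523
call_id=71: ✗
call_id=72: ✗
call_id=73: ✗
call_id=74: ✗
call_id=75: ✗
call_id=76: ✗
call_id=77: ✗
call_id=78: ✗
call_id=79: ✗
call_id=80: ✓ → 597
call_id=81: ✗
line_sum = 523 + 597 = 1120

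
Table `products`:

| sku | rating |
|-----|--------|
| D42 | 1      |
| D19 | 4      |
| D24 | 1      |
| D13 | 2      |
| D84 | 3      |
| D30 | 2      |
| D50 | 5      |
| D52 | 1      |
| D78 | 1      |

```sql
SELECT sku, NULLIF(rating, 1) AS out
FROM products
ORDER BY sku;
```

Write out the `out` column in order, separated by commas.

2, 4, NULL, 2, NULL, 5, NULL, NULL, 3

sku=D13: rating=2 vs 1: differ → 2
sku=D19: rating=4 vs 1: differ → 4
sku=D24: rating=1 vs 1: equal → NULL
sku=D30: rating=2 vs 1: differ → 2
sku=D42: rating=1 vs 1: equal → NULL
sku=D50: rating=5 vs 1: differ → 5
sku=D52: rating=1 vs 1: equal → NULL
sku=D78: rating=1 vs 1: equal → NULL
sku=D84: rating=3 vs 1: differ → 3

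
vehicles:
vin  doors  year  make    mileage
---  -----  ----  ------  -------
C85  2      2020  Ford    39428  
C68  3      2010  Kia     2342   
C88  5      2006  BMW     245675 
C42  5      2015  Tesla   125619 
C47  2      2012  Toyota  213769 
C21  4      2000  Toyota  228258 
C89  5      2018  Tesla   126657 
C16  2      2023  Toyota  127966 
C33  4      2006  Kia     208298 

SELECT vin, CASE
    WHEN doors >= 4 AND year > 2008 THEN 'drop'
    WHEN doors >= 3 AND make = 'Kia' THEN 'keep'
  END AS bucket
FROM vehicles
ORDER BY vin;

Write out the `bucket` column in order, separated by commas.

vin=C16: (no match → NULL) → NULL
vin=C21: (no match → NULL) → NULL
vin=C33: doors >= 3 AND make = 'Kia' → keep
vin=C42: doors >= 4 AND year > 2008 → drop
vin=C47: (no match → NULL) → NULL
vin=C68: doors >= 3 AND make = 'Kia' → keep
vin=C85: (no match → NULL) → NULL
vin=C88: (no match → NULL) → NULL
vin=C89: doors >= 4 AND year > 2008 → drop

NULL, NULL, keep, drop, NULL, keep, NULL, NULL, drop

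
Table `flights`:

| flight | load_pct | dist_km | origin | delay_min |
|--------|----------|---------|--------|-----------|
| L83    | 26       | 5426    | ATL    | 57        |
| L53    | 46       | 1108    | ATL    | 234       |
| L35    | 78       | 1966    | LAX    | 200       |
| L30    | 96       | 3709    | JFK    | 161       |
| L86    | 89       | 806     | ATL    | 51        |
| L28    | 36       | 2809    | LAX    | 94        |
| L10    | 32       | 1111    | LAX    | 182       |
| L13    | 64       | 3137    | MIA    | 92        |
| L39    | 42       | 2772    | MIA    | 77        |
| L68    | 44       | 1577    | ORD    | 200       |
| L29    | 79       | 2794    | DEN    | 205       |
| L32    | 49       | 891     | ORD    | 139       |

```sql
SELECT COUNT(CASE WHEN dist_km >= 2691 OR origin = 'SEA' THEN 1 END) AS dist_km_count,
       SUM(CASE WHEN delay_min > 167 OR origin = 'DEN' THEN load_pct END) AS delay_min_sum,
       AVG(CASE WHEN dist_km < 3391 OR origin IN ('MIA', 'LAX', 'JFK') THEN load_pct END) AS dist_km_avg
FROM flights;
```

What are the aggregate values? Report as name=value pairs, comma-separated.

dist_km_count=6, delay_min_sum=279, dist_km_avg=59.5454545455

[dist_km_count: dist_km >= 2691 OR origin = 'SEA']
flight=L83: ✓ → 1
flight=L53: ✗
flight=L35: ✗
flight=L30: ✓ → 1
flight=L86: ✗
flight=L28: ✓ → 1
flight=L10: ✗
flight=L13: ✓ → 1
flight=L39: ✓ → 1
flight=L68: ✗
flight=L29: ✓ → 1
flight=L32: ✗
dist_km_count = COUNT(1, 1, 1, 1, 1, 1) = 6
—
[delay_min_sum: delay_min > 167 OR origin = 'DEN']
flight=L83: ✗
flight=L53: ✓ → 46
flight=L35: ✓ → 78
flight=L30: ✗
flight=L86: ✗
flight=L28: ✗
flight=L10: ✓ → 32
flight=L13: ✗
flight=L39: ✗
flight=L68: ✓ → 44
flight=L29: ✓ → 79
flight=L32: ✗
delay_min_sum = 46 + 78 + 32 + 44 + 79 = 279
—
[dist_km_avg: dist_km < 3391 OR origin IN ('MIA', 'LAX', 'JFK')]
flight=L83: ✗
flight=L53: ✓ → 46
flight=L35: ✓ → 78
flight=L30: ✓ → 96
flight=L86: ✓ → 89
flight=L28: ✓ → 36
flight=L10: ✓ → 32
flight=L13: ✓ → 64
flight=L39: ✓ → 42
flight=L68: ✓ → 44
flight=L29: ✓ → 79
flight=L32: ✓ → 49
dist_km_avg = (46 + 78 + 96 + 89 + 36 + 32 + 64 + 42 + 44 + 79 + 49) / 11 = 59.5454545455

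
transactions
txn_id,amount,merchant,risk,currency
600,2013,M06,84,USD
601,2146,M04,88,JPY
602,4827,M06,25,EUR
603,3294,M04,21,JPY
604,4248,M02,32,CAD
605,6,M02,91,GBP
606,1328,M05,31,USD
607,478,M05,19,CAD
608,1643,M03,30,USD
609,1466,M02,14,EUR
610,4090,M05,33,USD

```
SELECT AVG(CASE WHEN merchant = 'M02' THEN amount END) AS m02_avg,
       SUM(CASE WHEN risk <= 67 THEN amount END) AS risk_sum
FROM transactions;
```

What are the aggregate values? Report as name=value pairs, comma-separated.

[m02_avg: merchant = 'M02']
txn_id=600: ✗
txn_id=601: ✗
txn_id=602: ✗
txn_id=603: ✗
txn_id=604: ✓ → 4248
txn_id=605: ✓ → 6
txn_id=606: ✗
txn_id=607: ✗
txn_id=608: ✗
txn_id=609: ✓ → 1466
txn_id=610: ✗
m02_avg = (4248 + 6 + 1466) / 3 = 1906.6666666667
—
[risk_sum: risk <= 67]
txn_id=600: ✗
txn_id=601: ✗
txn_id=602: ✓ → 4827
txn_id=603: ✓ → 3294
txn_id=604: ✓ → 4248
txn_id=605: ✗
txn_id=606: ✓ → 1328
txn_id=607: ✓ → 478
txn_id=608: ✓ → 1643
txn_id=609: ✓ → 1466
txn_id=610: ✓ → 4090
risk_sum = 4827 + 3294 + 4248 + 1328 + 478 + 1643 + 1466 + 4090 = 21374

m02_avg=1906.6666666667, risk_sum=21374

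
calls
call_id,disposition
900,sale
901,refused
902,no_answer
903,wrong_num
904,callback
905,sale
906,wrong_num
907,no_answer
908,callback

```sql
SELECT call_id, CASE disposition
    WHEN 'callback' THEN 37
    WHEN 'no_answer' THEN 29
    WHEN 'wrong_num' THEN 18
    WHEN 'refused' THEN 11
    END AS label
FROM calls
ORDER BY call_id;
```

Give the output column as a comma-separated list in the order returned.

NULL, 11, 29, 18, 37, NULL, 18, 29, 37

call_id=900: (no match → NULL) → NULL
call_id=901: disposition='refused' → 11
call_id=902: disposition='no_answer' → 29
call_id=903: disposition='wrong_num' → 18
call_id=904: disposition='callback' → 37
call_id=905: (no match → NULL) → NULL
call_id=906: disposition='wrong_num' → 18
call_id=907: disposition='no_answer' → 29
call_id=908: disposition='callback' → 37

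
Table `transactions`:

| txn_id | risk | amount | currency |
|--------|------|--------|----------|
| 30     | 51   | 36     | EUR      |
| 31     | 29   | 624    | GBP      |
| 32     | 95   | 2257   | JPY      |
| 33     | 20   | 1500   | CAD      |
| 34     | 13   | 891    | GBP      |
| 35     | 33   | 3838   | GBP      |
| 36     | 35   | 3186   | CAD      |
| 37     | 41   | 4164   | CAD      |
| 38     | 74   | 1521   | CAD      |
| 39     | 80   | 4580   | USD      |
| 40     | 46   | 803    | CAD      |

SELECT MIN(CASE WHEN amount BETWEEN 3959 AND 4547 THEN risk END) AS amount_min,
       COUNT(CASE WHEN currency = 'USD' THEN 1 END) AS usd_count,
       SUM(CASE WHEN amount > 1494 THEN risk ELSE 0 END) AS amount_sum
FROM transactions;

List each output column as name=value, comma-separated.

[amount_min: amount BETWEEN 3959 AND 4547]
txn_id=30: ✗
txn_id=31: ✗
txn_id=32: ✗
txn_id=33: ✗
txn_id=34: ✗
txn_id=35: ✗
txn_id=36: ✗
txn_id=37: ✓ → 41
txn_id=38: ✗
txn_id=39: ✗
txn_id=40: ✗
amount_min = MIN(41) = 41
—
[usd_count: currency = 'USD']
txn_id=30: ✗
txn_id=31: ✗
txn_id=32: ✗
txn_id=33: ✗
txn_id=34: ✗
txn_id=35: ✗
txn_id=36: ✗
txn_id=37: ✗
txn_id=38: ✗
txn_id=39: ✓ → 1
txn_id=40: ✗
usd_count = COUNT(1) = 1
—
[amount_sum: amount > 1494]
txn_id=30: ✗
txn_id=31: ✗
txn_id=32: ✓ → 95
txn_id=33: ✓ → 20
txn_id=34: ✗
txn_id=35: ✓ → 33
txn_id=36: ✓ → 35
txn_id=37: ✓ → 41
txn_id=38: ✓ → 74
txn_id=39: ✓ → 80
txn_id=40: ✗
amount_sum = 95 + 20 + 33 + 35 + 41 + 74 + 80 = 378

amount_min=41, usd_count=1, amount_sum=378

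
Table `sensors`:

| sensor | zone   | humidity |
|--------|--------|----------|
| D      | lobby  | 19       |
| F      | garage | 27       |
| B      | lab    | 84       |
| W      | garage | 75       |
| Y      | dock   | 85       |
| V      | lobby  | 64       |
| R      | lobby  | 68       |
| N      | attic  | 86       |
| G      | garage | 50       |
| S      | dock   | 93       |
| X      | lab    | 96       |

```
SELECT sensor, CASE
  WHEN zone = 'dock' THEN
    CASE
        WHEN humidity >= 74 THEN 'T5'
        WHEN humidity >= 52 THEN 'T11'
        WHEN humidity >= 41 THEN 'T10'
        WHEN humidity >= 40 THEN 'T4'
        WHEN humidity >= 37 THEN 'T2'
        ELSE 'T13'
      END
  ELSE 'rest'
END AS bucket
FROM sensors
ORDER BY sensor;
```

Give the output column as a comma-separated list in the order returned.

rest, rest, rest, rest, rest, rest, T5, rest, rest, rest, T5

sensor=B: zone='lab' → outer ELSE → rest
sensor=D: zone='lobby' → outer ELSE → rest
sensor=F: zone='garage' → outer ELSE → rest
sensor=G: zone='garage' → outer ELSE → rest
sensor=N: zone='attic' → outer ELSE → rest
sensor=R: zone='lobby' → outer ELSE → rest
sensor=S: zone='dock' → inner[humidity >= 74] → T5
sensor=V: zone='lobby' → outer ELSE → rest
sensor=W: zone='garage' → outer ELSE → rest
sensor=X: zone='lab' → outer ELSE → rest
sensor=Y: zone='dock' → inner[humidity >= 74] → T5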